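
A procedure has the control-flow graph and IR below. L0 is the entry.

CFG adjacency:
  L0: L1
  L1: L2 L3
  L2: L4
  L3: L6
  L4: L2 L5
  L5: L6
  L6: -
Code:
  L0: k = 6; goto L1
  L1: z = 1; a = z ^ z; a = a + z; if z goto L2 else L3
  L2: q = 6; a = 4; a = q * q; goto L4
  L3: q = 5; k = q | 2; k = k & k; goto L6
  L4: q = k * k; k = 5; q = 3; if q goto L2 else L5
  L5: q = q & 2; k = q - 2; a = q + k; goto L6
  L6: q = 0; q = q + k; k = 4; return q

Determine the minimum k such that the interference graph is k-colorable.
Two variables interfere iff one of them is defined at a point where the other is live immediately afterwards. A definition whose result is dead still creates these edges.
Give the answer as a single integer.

Answer: 3

Analysis:
Block summaries:
  L0: def={k} ue=∅
  L1: def={a,z} ue=∅
  L2: def={a,q} ue=∅
  L3: def={k,q} ue=∅
  L4: def={k,q} ue={k}
  L5: def={a,k,q} ue={q}
  L6: def={k,q} ue={k}

Backward fixpoint:
  L0 li=∅ lo={k}
  L1 li={k} lo={k}
  L2 li={k} lo={k}
  L3 li=∅ lo={k}
  L4 li={k} lo={k,q}
  L5 li={q} lo={k}
  L6 li={k} lo=∅

Conflict graph:
  a↔{k,q,z}
  k↔{a,q,z}
  q↔{a,k}
  z↔{a,k}

Chromatic number:
  lower bound: {a,k,q} mutually conflict ⇒ χ ≥ 3
  assign a→R0 k→R1 q→R2 z→R2 — no edge inside a register ⇒ χ ≤ 3
  χ = 3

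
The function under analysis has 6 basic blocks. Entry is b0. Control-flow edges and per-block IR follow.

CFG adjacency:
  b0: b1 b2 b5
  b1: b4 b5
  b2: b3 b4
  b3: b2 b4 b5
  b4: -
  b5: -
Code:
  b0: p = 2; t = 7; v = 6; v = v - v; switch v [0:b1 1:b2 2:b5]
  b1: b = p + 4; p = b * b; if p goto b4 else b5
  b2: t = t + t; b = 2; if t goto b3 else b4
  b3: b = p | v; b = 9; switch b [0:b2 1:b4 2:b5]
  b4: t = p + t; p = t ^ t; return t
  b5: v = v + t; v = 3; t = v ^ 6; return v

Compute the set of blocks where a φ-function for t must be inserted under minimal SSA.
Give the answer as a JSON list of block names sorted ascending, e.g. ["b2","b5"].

Answer: ["b2", "b4", "b5"]

Working:
idom tree: b1←b0 b2←b0 b3←b2 b4←b0 b5←b0
Dom∩ at merges:
  b2: preds {b0,b3}: {b0} ∩ {b0,b2,b3} = {b0}; idom=b0
  b4: preds {b1,b2,b3}: {b0,b1} ∩ {b0,b2} ∩ {b0,b2,b3} = {b0}; idom=b0
  b5: preds {b0,b1,b3}: {b0} ∩ {b0,b1} ∩ {b0,b2,b3} = {b0}; idom=b0

Frontier:
  join b2 pred b0: · stop@b0
  join b2 pred b3: b3→b2 stop@b0
  join b4 pred b1: b1 stop@b0
  join b4 pred b2: b2 stop@b0
  join b4 pred b3: b3→b2 stop@b0
  join b5 pred b0: · stop@b0
  join b5 pred b1: b1 stop@b0
  join b5 pred b3: b3→b2 stop@b0
  b0 → ∅
  b1 → {b4,b5}
  b2 → {b2,b4,b5}
  b3 → {b2,b4,b5}
  b4 → ∅
  b5 → ∅

φ for t: defs {b0,b2,b4,b5}
  DF⁺ = {b2,b4,b5}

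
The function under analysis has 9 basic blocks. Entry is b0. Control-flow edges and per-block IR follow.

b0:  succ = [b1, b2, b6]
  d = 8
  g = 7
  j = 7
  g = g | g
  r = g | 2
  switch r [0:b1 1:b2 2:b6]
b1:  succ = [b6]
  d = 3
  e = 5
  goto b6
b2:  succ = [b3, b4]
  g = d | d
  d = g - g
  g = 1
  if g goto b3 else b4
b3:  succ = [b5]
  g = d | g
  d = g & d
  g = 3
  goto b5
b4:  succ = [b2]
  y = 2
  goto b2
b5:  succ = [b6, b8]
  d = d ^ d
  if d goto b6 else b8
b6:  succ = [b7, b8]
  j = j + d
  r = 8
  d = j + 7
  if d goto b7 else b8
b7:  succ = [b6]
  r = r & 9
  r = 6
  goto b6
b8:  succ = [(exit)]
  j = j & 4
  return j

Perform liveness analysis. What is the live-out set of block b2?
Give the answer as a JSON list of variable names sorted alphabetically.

Per-block:
  b0: {d,g,j,r} / ∅
  b1: {d,e} / ∅
  b2: {d,g} / {d}
  b3: {d,g} / {d,g}
  b4: {y} / ∅
  b5: {d} / {d}
  b6: {d,j,r} / {d,j}
  b7: {r} / {r}
  b8: {j} / {j}

Live sets:
  live b0: ∅→{d,j}
  live b1: {j}→{d,j}
  live b2: {d,j}→{d,g,j}
  live b3: {d,g,j}→{d,j}
  live b4: {d,j}→{d,j}
  live b5: {d,j}→{d,j}
  live b6: {d,j}→{d,j,r}
  live b7: {d,j,r}→{d,j}
  live b8: {j}→∅

live-out(b2) = ["d", "g", "j"]

Answer: ["d", "g", "j"]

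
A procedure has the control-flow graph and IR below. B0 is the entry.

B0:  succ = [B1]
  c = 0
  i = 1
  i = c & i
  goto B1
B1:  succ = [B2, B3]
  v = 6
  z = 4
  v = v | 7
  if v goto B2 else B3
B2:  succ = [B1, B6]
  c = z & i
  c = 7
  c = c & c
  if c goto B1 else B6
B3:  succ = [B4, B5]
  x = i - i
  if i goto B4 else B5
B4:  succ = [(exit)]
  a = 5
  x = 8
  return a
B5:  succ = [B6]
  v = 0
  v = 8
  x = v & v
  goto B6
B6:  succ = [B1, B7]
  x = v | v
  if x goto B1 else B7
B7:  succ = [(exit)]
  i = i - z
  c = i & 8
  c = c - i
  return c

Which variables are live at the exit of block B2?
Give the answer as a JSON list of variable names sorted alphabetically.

Block summaries:
  B0: {c,i} / ∅
  B1: {v,z} / ∅
  B2: {c} / {i,z}
  B3: {x} / {i}
  B4: {a,x} / ∅
  B5: {v,x} / ∅
  B6: {x} / {v}
  B7: {c,i} / {i,z}

Live sets:
  B0: in=∅ out={i}
  B1: in={i} out={i,v,z}
  B2: in={i,v,z} out={i,v,z}
  B3: in={i,z} out={i,z}
  B4: in=∅ out=∅
  B5: in={i,z} out={i,v,z}
  B6: in={i,v,z} out={i,z}
  B7: in={i,z} out=∅

live-out(B2) = ["i", "v", "z"]

Answer: ["i", "v", "z"]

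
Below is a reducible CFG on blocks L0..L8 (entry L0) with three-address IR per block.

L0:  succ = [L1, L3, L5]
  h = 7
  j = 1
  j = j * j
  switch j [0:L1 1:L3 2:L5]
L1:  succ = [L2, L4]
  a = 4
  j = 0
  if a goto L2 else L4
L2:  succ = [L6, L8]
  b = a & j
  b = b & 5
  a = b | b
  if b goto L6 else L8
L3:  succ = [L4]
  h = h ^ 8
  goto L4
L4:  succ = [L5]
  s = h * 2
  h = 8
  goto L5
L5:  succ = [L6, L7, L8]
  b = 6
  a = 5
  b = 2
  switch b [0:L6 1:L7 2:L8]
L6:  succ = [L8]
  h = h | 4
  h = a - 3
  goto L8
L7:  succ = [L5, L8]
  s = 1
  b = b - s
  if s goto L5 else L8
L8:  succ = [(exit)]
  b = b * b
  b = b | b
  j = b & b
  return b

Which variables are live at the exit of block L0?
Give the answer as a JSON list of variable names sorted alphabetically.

def/use:
  L0: def={h,j} ue=∅
  L1: def={a,j} ue=∅
  L2: def={a,b} ue={a,j}
  L3: def={h} ue={h}
  L4: def={h,s} ue={h}
  L5: def={a,b} ue=∅
  L6: def={h} ue={a,h}
  L7: def={b,s} ue={b}
  L8: def={b,j} ue={b}

Live sets:
  L0: in=∅ out={h}
  L1: in={h} out={a,h,j}
  L2: in={a,h,j} out={a,b,h}
  L3: in={h} out={h}
  L4: in={h} out={h}
  L5: in={h} out={a,b,h}
  L6: in={a,b,h} out={b}
  L7: in={b,h} out={b,h}
  L8: in={b} out=∅

live-out(L0) = ["h"]

Answer: ["h"]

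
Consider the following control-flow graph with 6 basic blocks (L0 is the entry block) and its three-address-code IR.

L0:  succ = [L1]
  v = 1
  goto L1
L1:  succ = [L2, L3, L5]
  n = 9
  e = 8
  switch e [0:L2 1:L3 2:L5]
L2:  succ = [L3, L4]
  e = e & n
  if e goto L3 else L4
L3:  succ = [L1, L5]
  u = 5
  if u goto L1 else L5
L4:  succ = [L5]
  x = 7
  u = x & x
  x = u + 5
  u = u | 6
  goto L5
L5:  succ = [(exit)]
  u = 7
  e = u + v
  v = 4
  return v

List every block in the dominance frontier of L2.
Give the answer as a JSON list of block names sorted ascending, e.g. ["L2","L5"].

idom tree: L1←L0 L2←L1 L3←L1 L4←L2 L5←L1
Dom∩ at merges:
  L1: preds {L0,L3}: {L0} ∩ {L0,L1,L3} = {L0}; idom=L0
  L3: preds {L1,L2}: {L0,L1} ∩ {L0,L1,L2} = {L0,L1}; idom=L1
  L5: preds {L1,L3,L4}: {L0,L1} ∩ {L0,L1,L3} ∩ {L0,L1,L2,L4} = {L0,L1}; idom=L1

DF walk-up:
  join L1 pred L0: · stop@L0
  join L1 pred L3: L3→L1 stop@L0
  join L3 pred L1: · stop@L1
  join L3 pred L2: L2 stop@L1
  join L5 pred L1: · stop@L1
  join L5 pred L3: L3 stop@L1
  join L5 pred L4: L4→L2 stop@L1
  L0: DF=∅
  L1: DF={L1}
  L2: DF={L3,L5}
  L3: DF={L1,L5}
  L4: DF={L5}
  L5: DF=∅

DF(L2) = ["L3", "L5"]

Answer: ["L3", "L5"]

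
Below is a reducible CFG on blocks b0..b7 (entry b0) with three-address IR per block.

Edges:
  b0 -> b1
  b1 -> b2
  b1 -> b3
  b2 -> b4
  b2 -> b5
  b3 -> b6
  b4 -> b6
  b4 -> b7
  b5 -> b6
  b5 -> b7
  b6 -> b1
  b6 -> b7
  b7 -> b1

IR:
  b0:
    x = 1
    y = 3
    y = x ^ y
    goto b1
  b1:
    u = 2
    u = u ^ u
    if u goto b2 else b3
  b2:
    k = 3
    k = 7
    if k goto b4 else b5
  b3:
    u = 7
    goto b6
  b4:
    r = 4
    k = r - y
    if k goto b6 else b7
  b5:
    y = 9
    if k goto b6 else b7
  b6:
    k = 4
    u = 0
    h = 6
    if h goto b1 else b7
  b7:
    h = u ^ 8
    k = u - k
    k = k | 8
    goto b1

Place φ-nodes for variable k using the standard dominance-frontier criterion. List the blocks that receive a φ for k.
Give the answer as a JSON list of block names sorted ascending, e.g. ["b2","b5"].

Answer: ["b1", "b6", "b7"]

Analysis:
idom tree: b1←b0 b2←b1 b3←b1 b4←b2 b5←b2 b6←b1 b7←b1
Join-block Dom:
  b1: preds {b0,b6,b7}: {b0} ∩ {b0,b1,b6} ∩ {b0,b1,b7} = {b0}; idom=b0
  b6: preds {b3,b4,b5}: {b0,b1,b3} ∩ {b0,b1,b2,b4} ∩ {b0,b1,b2,b5} = {b0,b1}; idom=b1
  b7: preds {b4,b5,b6}: {b0,b1,b2,b4} ∩ {b0,b1,b2,b5} ∩ {b0,b1,b6} = {b0,b1}; idom=b1

DF derivation:
  join b1 pred b0: · stop@b0
  join b1 pred b6: b6→b1 stop@b0
  join b1 pred b7: b7→b1 stop@b0
  join b6 pred b3: b3 stop@b1
  join b6 pred b4: b4→b2 stop@b1
  join b6 pred b5: b5→b2 stop@b1
  join b7 pred b4: b4→b2 stop@b1
  join b7 pred b5: b5→b2 stop@b1
  join b7 pred b6: b6 stop@b1
  DF(b0)=∅
  DF(b1)={b1}
  DF(b2)={b6,b7}
  DF(b3)={b6}
  DF(b4)={b6,b7}
  DF(b5)={b6,b7}
  DF(b6)={b1,b7}
  DF(b7)={b1}

φ for k: defs {b2,b4,b6,b7}
  DF⁺ = {b1,b6,b7}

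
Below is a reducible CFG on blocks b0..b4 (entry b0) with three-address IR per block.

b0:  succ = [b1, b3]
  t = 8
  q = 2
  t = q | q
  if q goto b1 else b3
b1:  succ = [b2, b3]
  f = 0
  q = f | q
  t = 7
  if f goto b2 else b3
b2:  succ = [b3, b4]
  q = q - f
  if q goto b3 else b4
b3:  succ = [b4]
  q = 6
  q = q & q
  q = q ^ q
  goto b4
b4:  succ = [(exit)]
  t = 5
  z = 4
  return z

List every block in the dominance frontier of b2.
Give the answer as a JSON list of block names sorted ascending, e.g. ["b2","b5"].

Answer: ["b3", "b4"]

Analysis:
idom tree: b1←b0 b2←b1 b3←b0 b4←b0
Join-block Dom:
  b3: preds {b0,b1,b2}: {b0} ∩ {b0,b1} ∩ {b0,b1,b2} = {b0}; idom=b0
  b4: preds {b2,b3}: {b0,b1,b2} ∩ {b0,b3} = {b0}; idom=b0

DF walk-up:
  b3←b0: walk · to b0
  b3←b1: walk b1 to b0
  b3←b2: walk b2→b1 to b0
  b4←b2: walk b2→b1 to b0
  b4←b3: walk b3 to b0
  b0 → ∅
  b1 → {b3,b4}
  b2 → {b3,b4}
  b3 → {b4}
  b4 → ∅

DF(b2) = ["b3", "b4"]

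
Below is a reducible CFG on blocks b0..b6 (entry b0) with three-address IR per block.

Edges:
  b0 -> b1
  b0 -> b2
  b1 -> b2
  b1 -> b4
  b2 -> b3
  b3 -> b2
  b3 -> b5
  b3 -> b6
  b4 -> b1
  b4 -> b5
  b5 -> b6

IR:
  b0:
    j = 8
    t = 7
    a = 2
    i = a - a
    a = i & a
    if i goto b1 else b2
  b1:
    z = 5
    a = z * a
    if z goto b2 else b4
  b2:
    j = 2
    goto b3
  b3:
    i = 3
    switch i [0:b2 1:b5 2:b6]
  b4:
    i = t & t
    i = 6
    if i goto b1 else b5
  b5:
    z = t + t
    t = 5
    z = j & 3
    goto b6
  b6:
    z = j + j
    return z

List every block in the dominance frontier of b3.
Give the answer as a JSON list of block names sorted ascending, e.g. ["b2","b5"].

idom tree: b1←b0 b2←b0 b3←b2 b4←b1 b5←b0 b6←b0
Dom∩ at merges:
  b1: preds {b0,b4}: {b0} ∩ {b0,b1,b4} = {b0}; idom=b0
  b2: preds {b0,b1,b3}: {b0} ∩ {b0,b1} ∩ {b0,b2,b3} = {b0}; idom=b0
  b5: preds {b3,b4}: {b0,b2,b3} ∩ {b0,b1,b4} = {b0}; idom=b0
  b6: preds {b3,b5}: {b0,b2,b3} ∩ {b0,b5} = {b0}; idom=b0

DF derivation:
  b1←b0: walk · to b0
  b1←b4: walk b4→b1 to b0
  b2←b0: walk · to b0
  b2←b1: walk b1 to b0
  b2←b3: walk b3→b2 to b0
  b5←b3: walk b3→b2 to b0
  b5←b4: walk b4→b1 to b0
  b6←b3: walk b3→b2 to b0
  b6←b5: walk b5 to b0
  DF(b0)=∅
  DF(b1)={b1,b2,b5}
  DF(b2)={b2,b5,b6}
  DF(b3)={b2,b5,b6}
  DF(b4)={b1,b5}
  DF(b5)={b6}
  DF(b6)=∅

DF(b3) = ["b2", "b5", "b6"]

Answer: ["b2", "b5", "b6"]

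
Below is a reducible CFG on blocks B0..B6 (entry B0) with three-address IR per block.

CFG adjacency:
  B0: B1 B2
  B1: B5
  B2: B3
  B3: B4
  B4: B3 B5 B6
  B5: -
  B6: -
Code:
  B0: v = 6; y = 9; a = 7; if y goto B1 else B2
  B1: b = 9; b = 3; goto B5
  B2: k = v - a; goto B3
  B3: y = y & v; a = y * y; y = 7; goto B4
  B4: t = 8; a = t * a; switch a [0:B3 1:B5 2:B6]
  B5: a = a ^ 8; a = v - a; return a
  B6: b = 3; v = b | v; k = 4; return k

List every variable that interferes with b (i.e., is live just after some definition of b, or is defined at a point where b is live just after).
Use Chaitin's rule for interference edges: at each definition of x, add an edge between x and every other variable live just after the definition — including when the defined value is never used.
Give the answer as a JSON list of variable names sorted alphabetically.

Per-block:
  B0: def={a,v,y} ue=∅
  B1: def={b} ue=∅
  B2: def={k} ue={a,v}
  B3: def={a,y} ue={v,y}
  B4: def={a,t} ue={a}
  B5: def={a} ue={a,v}
  B6: def={b,k,v} ue={v}

Liveness:
  B0: in=∅ out={a,v,y}
  B1: in={a,v} out={a,v}
  B2: in={a,v,y} out={v,y}
  B3: in={v,y} out={a,v,y}
  B4: in={a,v,y} out={a,v,y}
  B5: in={a,v} out=∅
  B6: in={v} out=∅

Interference:
  a: {b,t,v,y}
  b: {a,v}
  k: {v,y}
  t: {a,v,y}
  v: {a,b,k,t,y}
  y: {a,k,t,v}

N(b) = ["a", "v"]

Answer: ["a", "v"]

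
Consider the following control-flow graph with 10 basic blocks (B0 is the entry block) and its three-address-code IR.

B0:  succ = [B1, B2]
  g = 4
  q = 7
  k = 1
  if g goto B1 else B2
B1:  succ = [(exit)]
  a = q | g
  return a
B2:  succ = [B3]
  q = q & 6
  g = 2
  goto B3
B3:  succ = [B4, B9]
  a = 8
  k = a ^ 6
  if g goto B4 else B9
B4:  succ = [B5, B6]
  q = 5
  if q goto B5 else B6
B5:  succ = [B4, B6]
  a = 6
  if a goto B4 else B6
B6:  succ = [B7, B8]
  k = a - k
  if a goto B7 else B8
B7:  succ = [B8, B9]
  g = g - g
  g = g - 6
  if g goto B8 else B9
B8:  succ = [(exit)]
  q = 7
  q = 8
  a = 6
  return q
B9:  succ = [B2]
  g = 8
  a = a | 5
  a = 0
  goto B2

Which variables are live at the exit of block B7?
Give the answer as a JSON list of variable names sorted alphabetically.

Per-block:
  B0 def {g,k,q} use ∅
  B1 def {a} use {g,q}
  B2 def {g,q} use {q}
  B3 def {a,k} use {g}
  B4 def {q} use ∅
  B5 def {a} use ∅
  B6 def {k} use {a,k}
  B7 def {g} use {g}
  B8 def {a,q} use ∅
  B9 def {a,g} use {a}

Live sets:
  B0: in=∅ out={g,q}
  B1: in={g,q} out=∅
  B2: in={q} out={g,q}
  B3: in={g,q} out={a,g,k,q}
  B4: in={a,g,k} out={a,g,k,q}
  B5: in={g,k,q} out={a,g,k,q}
  B6: in={a,g,k,q} out={a,g,q}
  B7: in={a,g,q} out={a,q}
  B8: in=∅ out=∅
  B9: in={a,q} out={q}

live-out(B7) = ["a", "q"]

Answer: ["a", "q"]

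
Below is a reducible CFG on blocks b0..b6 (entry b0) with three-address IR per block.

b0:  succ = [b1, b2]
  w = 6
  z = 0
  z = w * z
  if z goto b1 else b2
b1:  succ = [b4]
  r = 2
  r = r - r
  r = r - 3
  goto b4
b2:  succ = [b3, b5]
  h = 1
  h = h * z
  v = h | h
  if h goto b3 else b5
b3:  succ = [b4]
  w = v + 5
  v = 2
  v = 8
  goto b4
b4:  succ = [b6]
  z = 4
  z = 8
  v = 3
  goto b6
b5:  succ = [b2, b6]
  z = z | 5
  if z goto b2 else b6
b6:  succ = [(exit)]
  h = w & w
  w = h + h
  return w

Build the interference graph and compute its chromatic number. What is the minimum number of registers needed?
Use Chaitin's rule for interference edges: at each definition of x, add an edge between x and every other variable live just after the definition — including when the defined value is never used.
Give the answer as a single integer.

def/use:
  b0 def {w,z} use ∅
  b1 def {r} use ∅
  b2 def {h,v} use {z}
  b3 def {v,w} use {v}
  b4 def {v,z} use ∅
  b5 def {z} use {z}
  b6 def {h,w} use {w}

Live sets:
  live b0: ∅→{w,z}
  live b1: {w}→{w}
  live b2: {w,z}→{v,w,z}
  live b3: {v}→{w}
  live b4: {w}→{w}
  live b5: {w,z}→{w,z}
  live b6: {w}→∅

Interfere edges:
  h↔{v,w,z}
  r↔{w}
  v↔{h,w,z}
  w↔{h,r,v,z}
  z↔{h,v,w}

Chromatic number:
  {h,v,w,z} pairwise interfere (4-clique) ⇒ χ ≥ 4
  assign h→r1 r→r1 v→r2 w→r0 z→r3 — no edge inside a register ⇒ χ ≤ 4
  χ = 4

Answer: 4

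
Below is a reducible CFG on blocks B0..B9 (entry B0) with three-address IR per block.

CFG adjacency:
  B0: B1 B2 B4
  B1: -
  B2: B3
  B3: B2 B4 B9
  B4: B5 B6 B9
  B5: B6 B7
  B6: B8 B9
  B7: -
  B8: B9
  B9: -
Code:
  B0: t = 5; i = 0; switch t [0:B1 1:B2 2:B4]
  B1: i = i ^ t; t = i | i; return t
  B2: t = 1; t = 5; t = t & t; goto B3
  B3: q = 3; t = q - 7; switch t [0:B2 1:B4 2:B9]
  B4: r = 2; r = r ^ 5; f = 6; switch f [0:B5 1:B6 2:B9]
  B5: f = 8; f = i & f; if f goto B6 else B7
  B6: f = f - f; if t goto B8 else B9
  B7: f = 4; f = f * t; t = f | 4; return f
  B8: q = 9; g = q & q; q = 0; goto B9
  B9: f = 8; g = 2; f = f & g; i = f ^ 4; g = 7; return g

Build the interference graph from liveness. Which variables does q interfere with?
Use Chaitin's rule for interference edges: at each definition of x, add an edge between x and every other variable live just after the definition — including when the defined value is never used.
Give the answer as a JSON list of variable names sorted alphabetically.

Answer: ["i"]

Working:
def/use:
  B0 def {i,t} use ∅
  B1 def {i,t} use {i,t}
  B2 def {t} use ∅
  B3 def {q,t} use ∅
  B4 def {f,r} use ∅
  B5 def {f} use {i}
  B6 def {f} use {f,t}
  B7 def {f,t} use {t}
  B8 def {g,q} use ∅
  B9 def {f,g,i} use ∅

Live sets:
  live B0: ∅→{i,t}
  live B1: {i,t}→∅
  live B2: {i}→{i}
  live B3: {i}→{i,t}
  live B4: {i,t}→{f,i,t}
  live B5: {i,t}→{f,t}
  live B6: {f,t}→∅
  live B7: {t}→∅
  live B8: ∅→∅
  live B9: ∅→∅

Interfere edges:
  f: {g,i,t}
  g: {f}
  i: {f,q,r,t}
  q: {i}
  r: {i,t}
  t: {f,i,r}

N(q) = ["i"]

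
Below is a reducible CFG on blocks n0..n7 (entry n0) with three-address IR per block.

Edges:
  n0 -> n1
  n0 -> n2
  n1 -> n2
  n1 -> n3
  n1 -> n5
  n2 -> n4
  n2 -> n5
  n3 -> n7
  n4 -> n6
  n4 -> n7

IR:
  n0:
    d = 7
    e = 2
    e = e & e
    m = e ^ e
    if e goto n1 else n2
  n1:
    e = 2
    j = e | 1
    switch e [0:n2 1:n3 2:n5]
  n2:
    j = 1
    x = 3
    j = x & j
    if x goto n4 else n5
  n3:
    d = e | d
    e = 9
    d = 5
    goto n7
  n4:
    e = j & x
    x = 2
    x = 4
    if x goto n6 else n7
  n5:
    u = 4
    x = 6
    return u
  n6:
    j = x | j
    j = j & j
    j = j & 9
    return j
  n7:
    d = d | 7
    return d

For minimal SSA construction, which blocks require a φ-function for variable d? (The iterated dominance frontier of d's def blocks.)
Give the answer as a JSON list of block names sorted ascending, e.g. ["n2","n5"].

Answer: ["n7"]

Analysis:
idom tree: n1←n0 n2←n0 n3←n1 n4←n2 n5←n0 n6←n4 n7←n0
Join-block Dom:
  n2: preds {n0,n1}: {n0} ∩ {n0,n1} = {n0}; idom=n0
  n5: preds {n1,n2}: {n0,n1} ∩ {n0,n2} = {n0}; idom=n0
  n7: preds {n3,n4}: {n0,n1,n3} ∩ {n0,n2,n4} = {n0}; idom=n0

DF walk-up:
  join n2 pred n0: · stop@n0
  join n2 pred n1: n1 stop@n0
  join n5 pred n1: n1 stop@n0
  join n5 pred n2: n2 stop@n0
  join n7 pred n3: n3→n1 stop@n0
  join n7 pred n4: n4→n2 stop@n0
  n0 → ∅
  n1 → {n2,n5,n7}
  n2 → {n5,n7}
  n3 → {n7}
  n4 → {n7}
  n5 → ∅
  n6 → ∅
  n7 → ∅

φ for d: defs {n0,n3,n7}
  DF⁺ = {n7}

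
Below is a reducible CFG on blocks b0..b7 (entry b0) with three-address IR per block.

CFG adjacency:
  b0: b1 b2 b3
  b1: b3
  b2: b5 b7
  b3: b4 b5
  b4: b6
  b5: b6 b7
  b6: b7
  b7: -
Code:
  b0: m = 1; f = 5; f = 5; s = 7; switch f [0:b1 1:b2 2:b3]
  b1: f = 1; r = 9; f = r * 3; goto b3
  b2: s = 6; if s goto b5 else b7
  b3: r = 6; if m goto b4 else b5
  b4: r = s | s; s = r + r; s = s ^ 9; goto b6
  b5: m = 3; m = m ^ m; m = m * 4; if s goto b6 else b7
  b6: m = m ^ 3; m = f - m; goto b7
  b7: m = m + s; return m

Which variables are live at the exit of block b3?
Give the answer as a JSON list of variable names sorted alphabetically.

def/use:
  b0 def {f,m,s} use ∅
  b1 def {f,r} use ∅
  b2 def {s} use ∅
  b3 def {r} use {m}
  b4 def {r,s} use {s}
  b5 def {m} use {s}
  b6 def {m} use {f,m}
  b7 def {m} use {m,s}

Backward fixpoint:
  live b0: ∅→{f,m,s}
  live b1: {m,s}→{f,m,s}
  live b2: {f,m}→{f,m,s}
  live b3: {f,m,s}→{f,m,s}
  live b4: {f,m,s}→{f,m,s}
  live b5: {f,s}→{f,m,s}
  live b6: {f,m,s}→{m,s}
  live b7: {m,s}→∅

live-out(b3) = ["f", "m", "s"]

Answer: ["f", "m", "s"]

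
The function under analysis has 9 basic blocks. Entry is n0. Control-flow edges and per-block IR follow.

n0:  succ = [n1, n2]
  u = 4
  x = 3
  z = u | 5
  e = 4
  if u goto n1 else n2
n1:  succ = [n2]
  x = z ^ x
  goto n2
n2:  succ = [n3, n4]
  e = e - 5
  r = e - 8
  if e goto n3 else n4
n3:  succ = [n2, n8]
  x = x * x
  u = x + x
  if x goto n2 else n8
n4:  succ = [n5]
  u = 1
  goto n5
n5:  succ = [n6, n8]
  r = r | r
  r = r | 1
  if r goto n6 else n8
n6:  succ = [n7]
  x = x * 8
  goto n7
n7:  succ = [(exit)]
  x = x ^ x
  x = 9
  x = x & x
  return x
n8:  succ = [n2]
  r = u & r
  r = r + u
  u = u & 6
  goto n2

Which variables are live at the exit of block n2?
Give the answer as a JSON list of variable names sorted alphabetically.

Answer: ["e", "r", "x"]

Working:
Block summaries:
  n0: {e,u,x,z} / ∅
  n1: {x} / {x,z}
  n2: {e,r} / {e}
  n3: {u,x} / {x}
  n4: {u} / ∅
  n5: {r} / {r}
  n6: {x} / {x}
  n7: {x} / {x}
  n8: {r,u} / {r,u}

Live sets:
  live n0: ∅→{e,x,z}
  live n1: {e,x,z}→{e,x}
  live n2: {e,x}→{e,r,x}
  live n3: {e,r,x}→{e,r,u,x}
  live n4: {e,r,x}→{e,r,u,x}
  live n5: {e,r,u,x}→{e,r,u,x}
  live n6: {x}→{x}
  live n7: {x}→∅
  live n8: {e,r,u,x}→{e,x}

live-out(n2) = ["e", "r", "x"]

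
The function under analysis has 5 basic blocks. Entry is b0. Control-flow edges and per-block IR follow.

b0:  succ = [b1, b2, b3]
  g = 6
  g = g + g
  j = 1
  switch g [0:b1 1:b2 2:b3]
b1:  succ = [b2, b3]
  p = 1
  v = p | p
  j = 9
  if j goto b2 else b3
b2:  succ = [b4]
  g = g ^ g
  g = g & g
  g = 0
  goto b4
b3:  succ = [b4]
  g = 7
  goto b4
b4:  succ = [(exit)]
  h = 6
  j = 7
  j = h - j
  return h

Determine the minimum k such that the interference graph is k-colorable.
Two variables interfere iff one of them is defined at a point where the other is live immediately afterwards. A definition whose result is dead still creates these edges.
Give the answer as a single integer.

Answer: 2

Working:
def/use:
  b0: def={g,j} ue=∅
  b1: def={j,p,v} ue=∅
  b2: def={g} ue={g}
  b3: def={g} ue=∅
  b4: def={h,j} ue=∅

Backward fixpoint:
  b0: in=∅ out={g}
  b1: in={g} out={g}
  b2: in={g} out=∅
  b3: in=∅ out=∅
  b4: in=∅ out=∅

Interfere edges:
  g — {j,p,v}
  h — {j}
  j — {g,h}
  p — {g}
  v — {g}

Chromatic number:
  {g,j} pairwise interfere (2-clique) ⇒ χ ≥ 2
  assign g→r0 h→r0 j→r1 p→r1 v→r1 — no edge inside a register ⇒ χ ≤ 2
  χ = 2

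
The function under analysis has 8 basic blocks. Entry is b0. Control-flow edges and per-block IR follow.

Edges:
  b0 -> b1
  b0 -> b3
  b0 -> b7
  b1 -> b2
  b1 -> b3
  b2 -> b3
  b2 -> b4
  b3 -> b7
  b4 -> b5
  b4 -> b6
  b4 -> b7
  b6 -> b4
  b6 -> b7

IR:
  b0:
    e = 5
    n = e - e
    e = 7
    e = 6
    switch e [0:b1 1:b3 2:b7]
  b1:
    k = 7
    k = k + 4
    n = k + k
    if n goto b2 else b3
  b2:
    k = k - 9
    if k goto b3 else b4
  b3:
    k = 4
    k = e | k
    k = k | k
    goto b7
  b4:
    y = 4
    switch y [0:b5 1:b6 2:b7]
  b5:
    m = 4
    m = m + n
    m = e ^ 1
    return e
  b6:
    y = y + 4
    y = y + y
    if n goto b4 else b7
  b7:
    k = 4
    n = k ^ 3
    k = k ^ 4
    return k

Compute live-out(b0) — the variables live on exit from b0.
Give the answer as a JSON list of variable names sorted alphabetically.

Answer: ["e"]

Working:
Block summaries:
  b0 def {e,n} use ∅
  b1 def {k,n} use ∅
  b2 def {k} use {k}
  b3 def {k} use {e}
  b4 def {y} use ∅
  b5 def {m} use {e,n}
  b6 def {y} use {n,y}
  b7 def {k,n} use ∅

Backward fixpoint:
  b0: in=∅ out={e}
  b1: in={e} out={e,k,n}
  b2: in={e,k,n} out={e,n}
  b3: in={e} out=∅
  b4: in={e,n} out={e,n,y}
  b5: in={e,n} out=∅
  b6: in={e,n,y} out={e,n}
  b7: in=∅ out=∅

live-out(b0) = ["e"]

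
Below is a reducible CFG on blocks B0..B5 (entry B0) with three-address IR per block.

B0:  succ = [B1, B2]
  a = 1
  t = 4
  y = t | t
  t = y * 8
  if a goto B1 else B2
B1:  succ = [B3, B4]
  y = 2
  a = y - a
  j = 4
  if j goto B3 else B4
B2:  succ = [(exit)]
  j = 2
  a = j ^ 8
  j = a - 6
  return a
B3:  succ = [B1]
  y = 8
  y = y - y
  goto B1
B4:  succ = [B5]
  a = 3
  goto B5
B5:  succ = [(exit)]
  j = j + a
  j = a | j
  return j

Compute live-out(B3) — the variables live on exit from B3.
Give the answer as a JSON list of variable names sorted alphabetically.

Answer: ["a"]

Analysis:
Per-block:
  B0 def {a,t,y} use ∅
  B1 def {a,j,y} use {a}
  B2 def {a,j} use ∅
  B3 def {y} use ∅
  B4 def {a} use ∅
  B5 def {j} use {a,j}

Live sets:
  B0 li=∅ lo={a}
  B1 li={a} lo={a,j}
  B2 li=∅ lo=∅
  B3 li={a} lo={a}
  B4 li={j} lo={a,j}
  B5 li={a,j} lo=∅

live-out(B3) = ["a"]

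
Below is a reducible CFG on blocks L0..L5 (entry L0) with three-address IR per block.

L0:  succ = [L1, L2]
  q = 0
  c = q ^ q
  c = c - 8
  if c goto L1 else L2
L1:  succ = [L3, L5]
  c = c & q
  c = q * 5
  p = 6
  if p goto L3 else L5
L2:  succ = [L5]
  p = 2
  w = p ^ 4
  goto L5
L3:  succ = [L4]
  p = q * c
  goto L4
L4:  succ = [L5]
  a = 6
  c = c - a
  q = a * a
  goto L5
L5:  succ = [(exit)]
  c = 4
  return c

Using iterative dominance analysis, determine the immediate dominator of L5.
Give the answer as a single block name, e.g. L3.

Answer: L0

Working:
idom tree: L1←L0 L2←L0 L3←L1 L4←L3 L5←L0
Dom∩ at merges:
  L5: preds {L1,L2,L4}: {L0,L1} ∩ {L0,L2} ∩ {L0,L1,L3,L4} = {L0}; idom=L0

idom(L5) = L0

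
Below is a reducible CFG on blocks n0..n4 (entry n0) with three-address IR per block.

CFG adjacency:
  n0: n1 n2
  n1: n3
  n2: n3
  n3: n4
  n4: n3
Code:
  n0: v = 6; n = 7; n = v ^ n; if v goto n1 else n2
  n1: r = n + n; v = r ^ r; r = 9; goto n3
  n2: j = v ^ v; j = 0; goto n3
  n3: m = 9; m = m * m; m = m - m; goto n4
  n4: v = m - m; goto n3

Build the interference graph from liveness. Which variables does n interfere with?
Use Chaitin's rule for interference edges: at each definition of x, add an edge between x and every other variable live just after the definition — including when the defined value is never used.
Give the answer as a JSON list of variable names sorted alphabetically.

Per-block:
  n0: {n,v} / ∅
  n1: {r,v} / {n}
  n2: {j} / {v}
  n3: {m} / ∅
  n4: {v} / {m}

Liveness:
  live n0: ∅→{n,v}
  live n1: {n}→∅
  live n2: {v}→∅
  live n3: ∅→{m}
  live n4: {m}→∅

Interfere edges:
  j: ∅
  m: ∅
  n: {v}
  r: ∅
  v: {n}

N(n) = ["v"]

Answer: ["v"]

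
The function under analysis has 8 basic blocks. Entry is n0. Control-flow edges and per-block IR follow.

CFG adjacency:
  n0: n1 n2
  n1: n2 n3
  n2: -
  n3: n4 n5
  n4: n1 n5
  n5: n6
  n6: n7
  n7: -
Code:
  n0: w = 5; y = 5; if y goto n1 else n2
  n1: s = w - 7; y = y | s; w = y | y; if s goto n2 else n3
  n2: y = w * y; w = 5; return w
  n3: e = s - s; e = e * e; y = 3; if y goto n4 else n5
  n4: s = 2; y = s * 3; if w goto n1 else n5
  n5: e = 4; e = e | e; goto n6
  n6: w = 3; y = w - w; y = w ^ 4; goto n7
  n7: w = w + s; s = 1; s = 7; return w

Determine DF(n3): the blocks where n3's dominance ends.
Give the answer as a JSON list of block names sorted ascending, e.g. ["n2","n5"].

idom tree: n1←n0 n2←n0 n3←n1 n4←n3 n5←n3 n6←n5 n7←n6
Dom at joins:
  n1: preds {n0,n4}: {n0} ∩ {n0,n1,n3,n4} = {n0}; idom=n0
  n2: preds {n0,n1}: {n0} ∩ {n0,n1} = {n0}; idom=n0
  n5: preds {n3,n4}: {n0,n1,n3} ∩ {n0,n1,n3,n4} = {n0,n1,n3}; idom=n3

DF walk-up:
  n1←n0: walk · to n0
  n1←n4: walk n4→n3→n1 to n0
  n2←n0: walk · to n0
  n2←n1: walk n1 to n0
  n5←n3: walk · to n3
  n5←n4: walk n4 to n3
  DF(n0)=∅
  DF(n1)={n1,n2}
  DF(n2)=∅
  DF(n3)={n1}
  DF(n4)={n1,n5}
  DF(n5)=∅
  DF(n6)=∅
  DF(n7)=∅

DF(n3) = ["n1"]

Answer: ["n1"]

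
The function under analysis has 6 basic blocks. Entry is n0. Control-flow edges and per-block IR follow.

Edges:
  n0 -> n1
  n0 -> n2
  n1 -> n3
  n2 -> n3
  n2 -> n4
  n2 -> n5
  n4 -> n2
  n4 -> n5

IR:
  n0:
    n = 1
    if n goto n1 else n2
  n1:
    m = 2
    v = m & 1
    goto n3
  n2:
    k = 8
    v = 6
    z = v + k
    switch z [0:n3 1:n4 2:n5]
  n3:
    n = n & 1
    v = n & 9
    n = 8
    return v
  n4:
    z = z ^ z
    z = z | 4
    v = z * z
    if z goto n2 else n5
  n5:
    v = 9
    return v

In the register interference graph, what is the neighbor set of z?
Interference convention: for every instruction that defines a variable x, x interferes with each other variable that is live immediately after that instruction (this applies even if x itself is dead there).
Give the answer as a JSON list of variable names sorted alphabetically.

Answer: ["n", "v"]

Analysis:
Block summaries:
  n0 def {n} use ∅
  n1 def {m,v} use ∅
  n2 def {k,v,z} use ∅
  n3 def {n,v} use {n}
  n4 def {v,z} use {z}
  n5 def {v} use ∅

Backward fixpoint:
  n0: in=∅ out={n}
  n1: in={n} out={n}
  n2: in={n} out={n,z}
  n3: in={n} out=∅
  n4: in={n,z} out={n}
  n5: in=∅ out=∅

Interfere edges:
  k: {n,v}
  m: {n}
  n: {k,m,v,z}
  v: {k,n,z}
  z: {n,v}

N(z) = ["n", "v"]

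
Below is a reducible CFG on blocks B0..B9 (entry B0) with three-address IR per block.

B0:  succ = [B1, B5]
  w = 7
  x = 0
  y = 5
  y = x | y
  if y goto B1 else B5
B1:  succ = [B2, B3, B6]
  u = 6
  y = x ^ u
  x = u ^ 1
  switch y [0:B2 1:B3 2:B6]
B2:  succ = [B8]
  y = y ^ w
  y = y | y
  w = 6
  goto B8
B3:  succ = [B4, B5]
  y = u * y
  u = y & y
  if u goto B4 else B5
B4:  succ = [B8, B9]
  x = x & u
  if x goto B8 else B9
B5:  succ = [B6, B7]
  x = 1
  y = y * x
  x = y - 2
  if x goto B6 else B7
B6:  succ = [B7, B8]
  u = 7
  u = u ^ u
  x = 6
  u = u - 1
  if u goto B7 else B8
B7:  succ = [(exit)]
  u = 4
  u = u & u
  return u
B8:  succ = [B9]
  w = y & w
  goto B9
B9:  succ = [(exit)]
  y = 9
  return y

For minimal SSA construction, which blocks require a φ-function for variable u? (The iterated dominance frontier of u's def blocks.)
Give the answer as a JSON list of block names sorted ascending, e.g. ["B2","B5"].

idom tree: B1←B0 B2←B1 B3←B1 B4←B3 B5←B0 B6←B0 B7←B0 B8←B0 B9←B0
Dom at joins:
  B5: preds {B0,B3}: {B0} ∩ {B0,B1,B3} = {B0}; idom=B0
  B6: preds {B1,B5}: {B0,B1} ∩ {B0,B5} = {B0}; idom=B0
  B7: preds {B5,B6}: {B0,B5} ∩ {B0,B6} = {B0}; idom=B0
  B8: preds {B2,B4,B6}: {B0,B1,B2} ∩ {B0,B1,B3,B4} ∩ {B0,B6} = {B0}; idom=B0
  B9: preds {B4,B8}: {B0,B1,B3,B4} ∩ {B0,B8} = {B0}; idom=B0

DF derivation:
  B5←B0: walk · to B0
  B5←B3: walk B3→B1 to B0
  B6←B1: walk B1 to B0
  B6←B5: walk B5 to B0
  B7←B5: walk B5 to B0
  B7←B6: walk B6 to B0
  B8←B2: walk B2→B1 to B0
  B8←B4: walk B4→B3→B1 to B0
  B8←B6: walk B6 to B0
  B9←B4: walk B4→B3→B1 to B0
  B9←B8: walk B8 to B0
  DF(B0)=∅
  DF(B1)={B5,B6,B8,B9}
  DF(B2)={B8}
  DF(B3)={B5,B8,B9}
  DF(B4)={B8,B9}
  DF(B5)={B6,B7}
  DF(B6)={B7,B8}
  DF(B7)=∅
  DF(B8)={B9}
  DF(B9)=∅

φ for u: defs {B1,B3,B6,B7}
  DF⁺ = {B5,B6,B7,B8,B9}

Answer: ["B5", "B6", "B7", "B8", "B9"]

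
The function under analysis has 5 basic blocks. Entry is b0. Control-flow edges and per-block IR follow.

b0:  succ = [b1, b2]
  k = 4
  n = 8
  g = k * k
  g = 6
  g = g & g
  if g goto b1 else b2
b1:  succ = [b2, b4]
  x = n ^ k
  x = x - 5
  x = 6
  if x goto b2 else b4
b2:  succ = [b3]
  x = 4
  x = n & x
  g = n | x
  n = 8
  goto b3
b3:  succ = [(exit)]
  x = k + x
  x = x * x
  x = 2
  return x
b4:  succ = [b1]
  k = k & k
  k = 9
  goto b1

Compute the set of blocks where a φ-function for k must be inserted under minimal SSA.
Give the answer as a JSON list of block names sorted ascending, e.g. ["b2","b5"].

idom tree: b1←b0 b2←b0 b3←b2 b4←b1
Join-block Dom:
  b1: preds {b0,b4}: {b0} ∩ {b0,b1,b4} = {b0}; idom=b0
  b2: preds {b0,b1}: {b0} ∩ {b0,b1} = {b0}; idom=b0

Frontier:
  b1←b0: walk · to b0
  b1←b4: walk b4→b1 to b0
  b2←b0: walk · to b0
  b2←b1: walk b1 to b0
  DF(b0)=∅
  DF(b1)={b1,b2}
  DF(b2)=∅
  DF(b3)=∅
  DF(b4)={b1}

φ for k: defs {b0,b4}
  DF⁺ = {b1,b2}

Answer: ["b1", "b2"]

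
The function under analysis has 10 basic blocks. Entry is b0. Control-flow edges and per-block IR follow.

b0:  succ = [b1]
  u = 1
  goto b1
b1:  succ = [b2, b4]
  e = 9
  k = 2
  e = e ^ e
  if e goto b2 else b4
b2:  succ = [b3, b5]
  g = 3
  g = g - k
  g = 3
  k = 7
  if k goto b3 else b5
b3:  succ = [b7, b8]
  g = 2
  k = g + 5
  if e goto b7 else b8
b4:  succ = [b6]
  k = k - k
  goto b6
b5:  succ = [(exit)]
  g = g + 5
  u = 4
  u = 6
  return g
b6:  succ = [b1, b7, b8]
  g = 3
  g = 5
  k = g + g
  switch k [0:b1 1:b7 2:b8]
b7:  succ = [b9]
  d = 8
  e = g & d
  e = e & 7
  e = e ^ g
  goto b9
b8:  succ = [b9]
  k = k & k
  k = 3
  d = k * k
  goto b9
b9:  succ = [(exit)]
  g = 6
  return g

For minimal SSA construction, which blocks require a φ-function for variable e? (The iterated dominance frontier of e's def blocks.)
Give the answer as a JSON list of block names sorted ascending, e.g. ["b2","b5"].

Answer: ["b1", "b9"]

Derivation:
idom tree: b1←b0 b2←b1 b3←b2 b4←b1 b5←b2 b6←b4 b7←b1 b8←b1 b9←b1
Join-block Dom:
  b1: preds {b0,b6}: {b0} ∩ {b0,b1,b4,b6} = {b0}; idom=b0
  b7: preds {b3,b6}: {b0,b1,b2,b3} ∩ {b0,b1,b4,b6} = {b0,b1}; idom=b1
  b8: preds {b3,b6}: {b0,b1,b2,b3} ∩ {b0,b1,b4,b6} = {b0,b1}; idom=b1
  b9: preds {b7,b8}: {b0,b1,b7} ∩ {b0,b1,b8} = {b0,b1}; idom=b1

Frontier:
  b1←b0: walk · to b0
  b1←b6: walk b6→b4→b1 to b0
  b7←b3: walk b3→b2 to b1
  b7←b6: walk b6→b4 to b1
  b8←b3: walk b3→b2 to b1
  b8←b6: walk b6→b4 to b1
  b9←b7: walk b7 to b1
  b9←b8: walk b8 to b1
  DF(b0)=∅
  DF(b1)={b1}
  DF(b2)={b7,b8}
  DF(b3)={b7,b8}
  DF(b4)={b1,b7,b8}
  DF(b5)=∅
  DF(b6)={b1,b7,b8}
  DF(b7)={b9}
  DF(b8)={b9}
  DF(b9)=∅

φ for e: defs {b1,b7}
  DF⁺ = {b1,b9}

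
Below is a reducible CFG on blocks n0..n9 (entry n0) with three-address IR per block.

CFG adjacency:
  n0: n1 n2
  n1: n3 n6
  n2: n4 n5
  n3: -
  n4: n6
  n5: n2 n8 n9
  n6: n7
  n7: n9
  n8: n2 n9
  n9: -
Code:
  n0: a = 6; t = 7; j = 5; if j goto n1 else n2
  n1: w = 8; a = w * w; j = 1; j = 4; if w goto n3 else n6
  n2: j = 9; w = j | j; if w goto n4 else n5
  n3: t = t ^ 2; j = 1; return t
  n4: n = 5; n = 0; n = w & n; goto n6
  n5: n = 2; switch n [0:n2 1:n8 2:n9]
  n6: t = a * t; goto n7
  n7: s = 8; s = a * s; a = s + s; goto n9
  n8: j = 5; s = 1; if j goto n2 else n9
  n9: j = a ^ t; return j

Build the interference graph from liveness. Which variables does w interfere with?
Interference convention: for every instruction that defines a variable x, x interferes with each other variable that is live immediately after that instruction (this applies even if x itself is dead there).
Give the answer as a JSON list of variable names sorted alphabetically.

Answer: ["a", "j", "n", "t"]

Analysis:
def/use:
  n0: {a,j,t} / ∅
  n1: {a,j,w} / ∅
  n2: {j,w} / ∅
  n3: {j,t} / {t}
  n4: {n} / {w}
  n5: {n} / ∅
  n6: {t} / {a,t}
  n7: {a,s} / {a}
  n8: {j,s} / ∅
  n9: {j} / {a,t}

Live sets:
  n0 li=∅ lo={a,t}
  n1 li={t} lo={a,t}
  n2 li={a,t} lo={a,t,w}
  n3 li={t} lo=∅
  n4 li={a,t,w} lo={a,t}
  n5 li={a,t} lo={a,t}
  n6 li={a,t} lo={a,t}
  n7 li={a,t} lo={a,t}
  n8 li={a,t} lo={a,t}
  n9 li={a,t} lo=∅

Interference:
  a↔{j,n,s,t,w}
  j↔{a,s,t,w}
  n↔{a,t,w}
  s↔{a,j,t}
  t↔{a,j,n,s,w}
  w↔{a,j,n,t}

N(w) = ["a", "j", "n", "t"]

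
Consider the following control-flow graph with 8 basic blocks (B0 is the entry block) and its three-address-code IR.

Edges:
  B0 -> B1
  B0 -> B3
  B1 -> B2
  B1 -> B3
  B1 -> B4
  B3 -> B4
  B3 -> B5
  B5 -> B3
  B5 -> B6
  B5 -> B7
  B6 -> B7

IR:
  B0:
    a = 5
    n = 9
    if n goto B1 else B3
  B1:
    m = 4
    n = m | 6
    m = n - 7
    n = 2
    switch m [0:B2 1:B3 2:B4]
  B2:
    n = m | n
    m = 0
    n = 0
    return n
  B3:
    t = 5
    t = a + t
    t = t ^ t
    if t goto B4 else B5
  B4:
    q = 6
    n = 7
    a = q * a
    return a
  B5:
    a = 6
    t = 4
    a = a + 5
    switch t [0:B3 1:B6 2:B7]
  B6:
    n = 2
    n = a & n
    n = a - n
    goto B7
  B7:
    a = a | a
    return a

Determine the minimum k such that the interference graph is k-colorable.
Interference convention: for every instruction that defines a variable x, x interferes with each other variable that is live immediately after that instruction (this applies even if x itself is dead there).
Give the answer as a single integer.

Block summaries:
  B0: {a,n} / ∅
  B1: {m,n} / ∅
  B2: {m,n} / {m,n}
  B3: {t} / {a}
  B4: {a,n,q} / {a}
  B5: {a,t} / ∅
  B6: {n} / {a}
  B7: {a} / {a}

Backward fixpoint:
  B0 li=∅ lo={a}
  B1 li={a} lo={a,m,n}
  B2 li={m,n} lo=∅
  B3 li={a} lo={a}
  B4 li={a} lo=∅
  B5 li=∅ lo={a}
  B6 li={a} lo={a}
  B7 li={a} lo=∅

Interfere edges:
  a — {m,n,q,t}
  m — {a,n}
  n — {a,m,q}
  q — {a,n}
  t — {a}

Registers:
  lower bound: {a,m,n} mutually conflict ⇒ χ ≥ 3
  3-colouring: c0={a}  c1={n,t}  c2={m,q}
  χ = 3

Answer: 3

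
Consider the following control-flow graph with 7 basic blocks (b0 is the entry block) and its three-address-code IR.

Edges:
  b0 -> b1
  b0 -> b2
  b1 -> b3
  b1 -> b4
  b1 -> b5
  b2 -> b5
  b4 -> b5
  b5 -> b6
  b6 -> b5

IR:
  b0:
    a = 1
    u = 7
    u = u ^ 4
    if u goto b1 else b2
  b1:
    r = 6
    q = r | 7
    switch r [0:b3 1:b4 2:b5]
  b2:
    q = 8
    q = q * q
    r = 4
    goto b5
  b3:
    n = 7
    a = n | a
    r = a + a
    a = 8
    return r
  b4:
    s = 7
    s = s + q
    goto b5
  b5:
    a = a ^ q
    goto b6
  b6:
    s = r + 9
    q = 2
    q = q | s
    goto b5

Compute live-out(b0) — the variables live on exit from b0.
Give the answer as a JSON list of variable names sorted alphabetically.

def/use:
  b0 def {a,u} use ∅
  b1 def {q,r} use ∅
  b2 def {q,r} use ∅
  b3 def {a,n,r} use {a}
  b4 def {s} use {q}
  b5 def {a} use {a,q}
  b6 def {q,s} use {r}

Liveness:
  b0 li=∅ lo={a}
  b1 li={a} lo={a,q,r}
  b2 li={a} lo={a,q,r}
  b3 li={a} lo=∅
  b4 li={a,q,r} lo={a,q,r}
  b5 li={a,q,r} lo={a,r}
  b6 li={a,r} lo={a,q,r}

live-out(b0) = ["a"]

Answer: ["a"]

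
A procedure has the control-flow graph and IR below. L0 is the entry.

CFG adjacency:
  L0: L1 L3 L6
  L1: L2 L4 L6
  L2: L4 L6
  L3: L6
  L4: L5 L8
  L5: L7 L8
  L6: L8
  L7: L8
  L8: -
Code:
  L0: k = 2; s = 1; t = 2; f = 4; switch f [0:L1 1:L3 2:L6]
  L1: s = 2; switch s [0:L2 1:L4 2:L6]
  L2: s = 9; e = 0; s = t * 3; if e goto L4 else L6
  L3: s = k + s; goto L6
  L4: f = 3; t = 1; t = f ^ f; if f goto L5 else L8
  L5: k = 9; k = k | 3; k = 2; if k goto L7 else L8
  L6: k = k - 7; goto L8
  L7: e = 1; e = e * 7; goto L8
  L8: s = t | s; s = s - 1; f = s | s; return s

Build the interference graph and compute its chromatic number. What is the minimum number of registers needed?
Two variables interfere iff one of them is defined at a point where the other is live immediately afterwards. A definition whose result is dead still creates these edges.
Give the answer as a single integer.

def/use:
  L0: def={f,k,s,t} ue=∅
  L1: def={s} ue=∅
  L2: def={e,s} ue={t}
  L3: def={s} ue={k,s}
  L4: def={f,t} ue=∅
  L5: def={k} ue=∅
  L6: def={k} ue={k}
  L7: def={e} ue=∅
  L8: def={f,s} ue={s,t}

Backward fixpoint:
  live L0: ∅→{k,s,t}
  live L1: {k,t}→{k,s,t}
  live L2: {k,t}→{k,s,t}
  live L3: {k,s,t}→{k,s,t}
  live L4: {s}→{s,t}
  live L5: {s,t}→{s,t}
  live L6: {k,s,t}→{s,t}
  live L7: {s,t}→{s,t}
  live L8: {s,t}→∅

Interfere edges:
  e: {k,s,t}
  f: {k,s,t}
  k: {e,f,s,t}
  s: {e,f,k,t}
  t: {e,f,k,s}

Registers:
  lower bound: {e,k,s,t} mutually conflict ⇒ χ ≥ 4
  assign e→c3 f→c3 k→c0 s→c1 t→c2 — no edge inside a register ⇒ χ ≤ 4
  χ = 4

Answer: 4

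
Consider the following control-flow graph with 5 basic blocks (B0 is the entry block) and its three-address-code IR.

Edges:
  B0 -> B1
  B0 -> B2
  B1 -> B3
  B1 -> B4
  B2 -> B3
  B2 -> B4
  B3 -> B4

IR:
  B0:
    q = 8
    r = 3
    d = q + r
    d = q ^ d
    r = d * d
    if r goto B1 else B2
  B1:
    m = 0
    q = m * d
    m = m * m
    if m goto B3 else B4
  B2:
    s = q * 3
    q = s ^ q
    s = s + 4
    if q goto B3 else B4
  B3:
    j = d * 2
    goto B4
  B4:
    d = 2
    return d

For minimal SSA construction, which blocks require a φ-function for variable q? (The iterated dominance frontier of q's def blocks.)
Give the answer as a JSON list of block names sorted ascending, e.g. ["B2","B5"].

Answer: ["B3", "B4"]

Analysis:
idom tree: B1←B0 B2←B0 B3←B0 B4←B0
Join-block Dom:
  B3: preds {B1,B2}: {B0,B1} ∩ {B0,B2} = {B0}; idom=B0
  B4: preds {B1,B2,B3}: {B0,B1} ∩ {B0,B2} ∩ {B0,B3} = {B0}; idom=B0

DF derivation:
  B3←B1: walk B1 to B0
  B3←B2: walk B2 to B0
  B4←B1: walk B1 to B0
  B4←B2: walk B2 to B0
  B4←B3: walk B3 to B0
  DF(B0)=∅
  DF(B1)={B3,B4}
  DF(B2)={B3,B4}
  DF(B3)={B4}
  DF(B4)=∅

φ for q: defs {B0,B1,B2}
  DF⁺ = {B3,B4}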